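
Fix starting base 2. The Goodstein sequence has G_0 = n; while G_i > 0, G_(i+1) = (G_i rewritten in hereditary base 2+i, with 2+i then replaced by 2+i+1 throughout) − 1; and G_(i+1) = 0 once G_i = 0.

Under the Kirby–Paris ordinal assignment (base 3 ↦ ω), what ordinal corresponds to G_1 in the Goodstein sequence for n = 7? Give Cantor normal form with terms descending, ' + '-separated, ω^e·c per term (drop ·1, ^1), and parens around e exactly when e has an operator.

ω^ω + ω

G_0=7  [base 2] 2^2 + 2 + 1  →[2↦3]→  3^3 + 3 + 1 = 31  −1 ⇒ G_1=30
G_1=30  [base 3] 3^3 + 3  →[3↦4]→  4^4 + 4 = 260  −1 ⇒ G_2=259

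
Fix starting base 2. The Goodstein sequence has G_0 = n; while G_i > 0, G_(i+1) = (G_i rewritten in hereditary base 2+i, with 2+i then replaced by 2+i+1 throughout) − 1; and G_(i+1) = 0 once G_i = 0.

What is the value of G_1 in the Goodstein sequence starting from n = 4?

i=0: 4 = 2^2 (b=2); 2→3: 3^3 = 27; 27−1 = 26
i=1: 26 = 2·3^2 + 2·3 + 2 (b=3); 3→4: 2·4^2 + 2·4 + 2 = 42; 42−1 = 41

26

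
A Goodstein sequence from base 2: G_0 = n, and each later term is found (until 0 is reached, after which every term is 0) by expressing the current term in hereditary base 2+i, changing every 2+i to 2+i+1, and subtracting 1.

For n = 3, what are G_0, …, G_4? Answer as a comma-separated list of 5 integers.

3, 3, 3, 2, 1

G_0=3  [base 2] 2 + 1  →[2↦3]→  3 + 1 = 4  −1 ⇒ G_1=3
G_1=3  [base 3] 3  →[3↦4]→  4 = 4  −1 ⇒ G_2=3
G_2=3  [base 4] 3  →[4↦5]→  3 = 3  −1 ⇒ G_3=2
G_3=2  [base 5] 2  →[5↦6]→  2 = 2  −1 ⇒ G_4=1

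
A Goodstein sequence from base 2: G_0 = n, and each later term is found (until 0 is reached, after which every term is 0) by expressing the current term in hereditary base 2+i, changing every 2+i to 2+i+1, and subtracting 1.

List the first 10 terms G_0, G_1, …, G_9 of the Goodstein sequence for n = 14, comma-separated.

14, 110, 1281, 18750, 326591, 5862840, 134404971, 3487116548, 100000555551, 3138429262496

(0) 14|_2 = 2^(2 + 1) + 2^2 + 2 ↦ 3^(3 + 1) + 3^3 + 3|_3 = 111 ⇒ 110
(1) 110|_3 = 3^(3 + 1) + 3^3 + 2 ↦ 4^(4 + 1) + 4^4 + 2|_4 = 1282 ⇒ 1281
(2) 1281|_4 = 4^(4 + 1) + 4^4 + 1 ↦ 5^(5 + 1) + 5^5 + 1|_5 = 18751 ⇒ 18750
(3) 18750|_5 = 5^(5 + 1) + 5^5 ↦ 6^(6 + 1) + 6^6|_6 = 326592 ⇒ 326591
(4) 326591|_6 = 6^(6 + 1) + 5·6^5 + 5·6^4 + 5·6^3 + 5·6^2 + 5·6 + 5 ↦ 7^(7 + 1) + 5·7^5 + 5·7^4 + 5·7^3 + 5·7^2 + 5·7 + 5|_7 = 5862841 ⇒ 5862840
(5) 5862840|_7 = 7^(7 + 1) + 5·7^5 + 5·7^4 + 5·7^3 + 5·7^2 + 5·7 + 4 ↦ 8^(8 + 1) + 5·8^5 + 5·8^4 + 5·8^3 + 5·8^2 + 5·8 + 4|_8 = 134404972 ⇒ 134404971
(6) 134404971|_8 = 8^(8 + 1) + 5·8^5 + 5·8^4 + 5·8^3 + 5·8^2 + 5·8 + 3 ↦ 9^(9 + 1) + 5·9^5 + 5·9^4 + 5·9^3 + 5·9^2 + 5·9 + 3|_9 = 3487116549 ⇒ 3487116548
(7) 3487116548|_9 = 9^(9 + 1) + 5·9^5 + 5·9^4 + 5·9^3 + 5·9^2 + 5·9 + 2 ↦ 10^(10 + 1) + 5·10^5 + 5·10^4 + 5·10^3 + 5·10^2 + 5·10 + 2|_10 = 100000555552 ⇒ 100000555551
(8) 100000555551|_10 = 10^(10 + 1) + 5·10^5 + 5·10^4 + 5·10^3 + 5·10^2 + 5·10 + 1 ↦ 11^(11 + 1) + 5·11^5 + 5·11^4 + 5·11^3 + 5·11^2 + 5·11 + 1|_11 = 3138429262497 ⇒ 3138429262496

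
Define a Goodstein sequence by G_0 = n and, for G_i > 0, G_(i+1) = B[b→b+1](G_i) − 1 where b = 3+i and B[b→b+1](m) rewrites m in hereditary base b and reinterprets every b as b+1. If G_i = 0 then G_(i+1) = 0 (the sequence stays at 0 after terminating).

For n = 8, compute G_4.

(0) 8|_3 = 2·3 + 2 ↦ 2·4 + 2|_4 = 10 ⇒ 9
(1) 9|_4 = 2·4 + 1 ↦ 2·5 + 1|_5 = 11 ⇒ 10
(2) 10|_5 = 2·5 ↦ 2·6|_6 = 12 ⇒ 11
(3) 11|_6 = 6 + 5 ↦ 7 + 5|_7 = 12 ⇒ 11
(4) 11|_7 = 7 + 4 ↦ 8 + 4|_8 = 12 ⇒ 11

11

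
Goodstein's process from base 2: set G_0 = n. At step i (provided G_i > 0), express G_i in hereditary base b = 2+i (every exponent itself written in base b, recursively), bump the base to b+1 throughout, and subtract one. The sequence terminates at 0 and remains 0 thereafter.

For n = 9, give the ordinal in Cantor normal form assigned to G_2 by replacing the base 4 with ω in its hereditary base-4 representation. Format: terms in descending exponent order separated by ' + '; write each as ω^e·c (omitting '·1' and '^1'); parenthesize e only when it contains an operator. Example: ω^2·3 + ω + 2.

[0] 9 ≡ 2^(2 + 1) + 1 (base 2). Lift 3: 82. −1: 81.
[1] 81 ≡ 3^(3 + 1) (base 3). Lift 4: 1024. −1: 1023.
[2] 1023 ≡ 3·4^4 + 3·4^3 + 3·4^2 + 3·4 + 3 (base 4). Lift 5: 9843. −1: 9842.

ω^ω·3 + ω^3·3 + ω^2·3 + ω·3 + 3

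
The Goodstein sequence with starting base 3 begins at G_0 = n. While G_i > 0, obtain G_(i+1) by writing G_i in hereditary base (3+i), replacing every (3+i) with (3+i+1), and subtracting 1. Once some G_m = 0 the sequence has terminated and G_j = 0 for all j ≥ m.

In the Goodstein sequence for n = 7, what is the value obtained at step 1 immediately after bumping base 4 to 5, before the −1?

10

G_0=7  [base 3] 2·3 + 1  →[3↦4]→  2·4 + 1 = 9  −1 ⇒ G_1=8
G_1=8  [base 4] 2·4  →[4↦5]→  2·5 = 10  −1 ⇒ G_2=9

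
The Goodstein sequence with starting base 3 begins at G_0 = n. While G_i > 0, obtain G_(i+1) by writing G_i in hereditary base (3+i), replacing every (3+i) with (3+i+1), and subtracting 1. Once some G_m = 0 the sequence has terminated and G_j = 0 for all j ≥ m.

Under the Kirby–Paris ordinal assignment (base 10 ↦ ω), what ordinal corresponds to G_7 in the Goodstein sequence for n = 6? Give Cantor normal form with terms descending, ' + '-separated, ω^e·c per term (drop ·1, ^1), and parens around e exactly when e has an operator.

5

G_0 = 6. HB_3(6) = 2·3. Bump = 8. G_1 = 7.
G_1 = 7. HB_4(7) = 4 + 3. Bump = 8. G_2 = 7.
G_2 = 7. HB_5(7) = 5 + 2. Bump = 8. G_3 = 7.
G_3 = 7. HB_6(7) = 6 + 1. Bump = 8. G_4 = 7.
G_4 = 7. HB_7(7) = 7. Bump = 8. G_5 = 7.
G_5 = 7. HB_8(7) = 7. Bump = 7. G_6 = 6.
G_6 = 6. HB_9(6) = 6. Bump = 6. G_7 = 5.
G_7 = 5. HB_10(5) = 5. Bump = 5. G_8 = 4.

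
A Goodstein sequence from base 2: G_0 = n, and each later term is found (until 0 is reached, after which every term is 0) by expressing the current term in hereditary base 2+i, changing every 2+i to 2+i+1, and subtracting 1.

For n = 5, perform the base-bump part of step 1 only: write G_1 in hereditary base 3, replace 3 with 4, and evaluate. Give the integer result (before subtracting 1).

256

i=0: 5 = 2^2 + 1 (b=2); 2→3: 3^3 + 1 = 28; 28−1 = 27
i=1: 27 = 3^3 (b=3); 3→4: 4^4 = 256; 256−1 = 255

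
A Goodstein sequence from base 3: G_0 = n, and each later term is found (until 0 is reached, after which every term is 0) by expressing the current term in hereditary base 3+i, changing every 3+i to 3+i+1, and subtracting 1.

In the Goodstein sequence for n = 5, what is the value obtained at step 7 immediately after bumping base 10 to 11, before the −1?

[0] 5 ≡ 3 + 2 (base 3). Lift 4: 6. −1: 5.
[1] 5 ≡ 4 + 1 (base 4). Lift 5: 6. −1: 5.
[2] 5 ≡ 5 (base 5). Lift 6: 6. −1: 5.
[3] 5 ≡ 5 (base 6). Lift 7: 5. −1: 4.
[4] 4 ≡ 4 (base 7). Lift 8: 4. −1: 3.
[5] 3 ≡ 3 (base 8). Lift 9: 3. −1: 2.
[6] 2 ≡ 2 (base 9). Lift 10: 2. −1: 1.
[7] 1 ≡ 1 (base 10). Lift 11: 1. −1: 0.

1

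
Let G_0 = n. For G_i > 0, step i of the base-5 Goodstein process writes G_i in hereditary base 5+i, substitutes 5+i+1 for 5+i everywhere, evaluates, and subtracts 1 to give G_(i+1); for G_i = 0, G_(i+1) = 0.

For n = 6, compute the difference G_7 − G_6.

-1

G_0 = 6. HB_5(6) = 5 + 1. Bump = 7. G_1 = 6.
G_1 = 6. HB_6(6) = 6. Bump = 7. G_2 = 6.
G_2 = 6. HB_7(6) = 6. Bump = 6. G_3 = 5.
G_3 = 5. HB_8(5) = 5. Bump = 5. G_4 = 4.
G_4 = 4. HB_9(4) = 4. Bump = 4. G_5 = 3.
G_5 = 3. HB_10(3) = 3. Bump = 3. G_6 = 2.
G_6 = 2. HB_11(2) = 2. Bump = 2. G_7 = 1.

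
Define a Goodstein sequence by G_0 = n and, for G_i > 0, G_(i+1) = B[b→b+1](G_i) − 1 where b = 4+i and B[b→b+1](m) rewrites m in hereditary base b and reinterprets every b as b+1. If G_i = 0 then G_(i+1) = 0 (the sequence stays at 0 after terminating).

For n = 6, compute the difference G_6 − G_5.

-1

i=0: 6 = 4 + 2 (b=4); 4→5: 5 + 2 = 7; 7−1 = 6
i=1: 6 = 5 + 1 (b=5); 5→6: 6 + 1 = 7; 7−1 = 6
i=2: 6 = 6 (b=6); 6→7: 7 = 7; 7−1 = 6
i=3: 6 = 6 (b=7); 7→8: 6 = 6; 6−1 = 5
i=4: 5 = 5 (b=8); 8→9: 5 = 5; 5−1 = 4
i=5: 4 = 4 (b=9); 9→10: 4 = 4; 4−1 = 3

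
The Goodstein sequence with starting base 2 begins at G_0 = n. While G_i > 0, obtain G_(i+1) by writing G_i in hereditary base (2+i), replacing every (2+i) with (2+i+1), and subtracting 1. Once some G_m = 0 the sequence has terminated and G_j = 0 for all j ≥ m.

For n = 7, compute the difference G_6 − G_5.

step 0: 7 = 2^2 + 2 + 1; sub 3 for 2: 3^3 + 3 + 1; = 31; G_1 = 31−1 = 30
step 1: 30 = 3^3 + 3; sub 4 for 3: 4^4 + 4; = 260; G_2 = 260−1 = 259
step 2: 259 = 4^4 + 3; sub 5 for 4: 5^5 + 3; = 3128; G_3 = 3128−1 = 3127
step 3: 3127 = 5^5 + 2; sub 6 for 5: 6^6 + 2; = 46658; G_4 = 46658−1 = 46657
step 4: 46657 = 6^6 + 1; sub 7 for 6: 7^7 + 1; = 823544; G_5 = 823544−1 = 823543
step 5: 823543 = 7^7; sub 8 for 7: 8^8; = 16777216; G_6 = 16777216−1 = 16777215

15953672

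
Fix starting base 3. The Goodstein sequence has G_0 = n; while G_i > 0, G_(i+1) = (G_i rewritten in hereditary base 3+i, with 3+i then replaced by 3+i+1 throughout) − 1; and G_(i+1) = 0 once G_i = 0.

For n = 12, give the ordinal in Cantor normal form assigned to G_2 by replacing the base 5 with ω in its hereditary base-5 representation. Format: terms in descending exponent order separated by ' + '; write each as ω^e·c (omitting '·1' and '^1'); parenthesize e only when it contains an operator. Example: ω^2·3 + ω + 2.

ω^2 + 2

G_0=12  [base 3] 3^2 + 3  →[3↦4]→  4^2 + 4 = 20  −1 ⇒ G_1=19
G_1=19  [base 4] 4^2 + 3  →[4↦5]→  5^2 + 3 = 28  −1 ⇒ G_2=27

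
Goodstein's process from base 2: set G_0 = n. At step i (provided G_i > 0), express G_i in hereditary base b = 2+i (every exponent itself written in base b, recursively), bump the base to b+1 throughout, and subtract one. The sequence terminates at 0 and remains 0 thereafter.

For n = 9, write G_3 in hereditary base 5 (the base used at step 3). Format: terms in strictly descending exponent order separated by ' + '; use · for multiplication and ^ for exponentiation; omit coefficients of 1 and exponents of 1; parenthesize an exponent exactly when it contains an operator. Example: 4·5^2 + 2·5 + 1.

3·5^5 + 3·5^3 + 3·5^2 + 3·5 + 2

i=0: 9 = 2^(2 + 1) + 1 (b=2); 2→3: 3^(3 + 1) + 1 = 82; 82−1 = 81
i=1: 81 = 3^(3 + 1) (b=3); 3→4: 4^(4 + 1) = 1024; 1024−1 = 1023
i=2: 1023 = 3·4^4 + 3·4^3 + 3·4^2 + 3·4 + 3 (b=4); 4→5: 3·5^5 + 3·5^3 + 3·5^2 + 3·5 + 3 = 9843; 9843−1 = 9842
i=3: 9842 = 3·5^5 + 3·5^3 + 3·5^2 + 3·5 + 2 (b=5); 5→6: 3·6^6 + 3·6^3 + 3·6^2 + 3·6 + 2 = 140744; 140744−1 = 140743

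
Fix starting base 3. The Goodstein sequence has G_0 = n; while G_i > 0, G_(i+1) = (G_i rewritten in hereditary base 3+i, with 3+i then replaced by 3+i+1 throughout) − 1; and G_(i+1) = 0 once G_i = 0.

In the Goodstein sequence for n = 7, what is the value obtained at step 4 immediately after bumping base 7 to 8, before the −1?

step 0: 7 = 2·3 + 1; sub 4 for 3: 2·4 + 1; = 9; G_1 = 9−1 = 8
step 1: 8 = 2·4; sub 5 for 4: 2·5; = 10; G_2 = 10−1 = 9
step 2: 9 = 5 + 4; sub 6 for 5: 6 + 4; = 10; G_3 = 10−1 = 9
step 3: 9 = 6 + 3; sub 7 for 6: 7 + 3; = 10; G_4 = 10−1 = 9
step 4: 9 = 7 + 2; sub 8 for 7: 8 + 2; = 10; G_5 = 10−1 = 9

10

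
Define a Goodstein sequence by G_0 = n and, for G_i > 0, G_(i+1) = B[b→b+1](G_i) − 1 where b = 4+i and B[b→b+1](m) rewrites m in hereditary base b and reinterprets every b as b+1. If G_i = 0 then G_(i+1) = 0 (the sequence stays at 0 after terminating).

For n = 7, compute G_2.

7

step 0: 7 = 4 + 3; sub 5 for 4: 5 + 3; = 8; G_1 = 8−1 = 7
step 1: 7 = 5 + 2; sub 6 for 5: 6 + 2; = 8; G_2 = 8−1 = 7
step 2: 7 = 6 + 1; sub 7 for 6: 7 + 1; = 8; G_3 = 8−1 = 7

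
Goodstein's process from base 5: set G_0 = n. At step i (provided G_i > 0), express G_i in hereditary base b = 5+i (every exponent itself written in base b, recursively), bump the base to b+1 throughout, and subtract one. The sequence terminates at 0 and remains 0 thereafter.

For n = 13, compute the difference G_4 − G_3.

step 0: 13 = 2·5 + 3; sub 6 for 5: 2·6 + 3; = 15; G_1 = 15−1 = 14
step 1: 14 = 2·6 + 2; sub 7 for 6: 2·7 + 2; = 16; G_2 = 16−1 = 15
step 2: 15 = 2·7 + 1; sub 8 for 7: 2·8 + 1; = 17; G_3 = 17−1 = 16
step 3: 16 = 2·8; sub 9 for 8: 2·9; = 18; G_4 = 18−1 = 17

1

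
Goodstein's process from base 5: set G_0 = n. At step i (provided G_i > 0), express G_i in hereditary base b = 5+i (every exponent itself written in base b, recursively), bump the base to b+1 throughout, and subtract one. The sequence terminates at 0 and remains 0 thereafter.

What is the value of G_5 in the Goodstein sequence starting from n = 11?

i=0: 11 = 2·5 + 1 (b=5); 5→6: 2·6 + 1 = 13; 13−1 = 12
i=1: 12 = 2·6 (b=6); 6→7: 2·7 = 14; 14−1 = 13
i=2: 13 = 7 + 6 (b=7); 7→8: 8 + 6 = 14; 14−1 = 13
i=3: 13 = 8 + 5 (b=8); 8→9: 9 + 5 = 14; 14−1 = 13
i=4: 13 = 9 + 4 (b=9); 9→10: 10 + 4 = 14; 14−1 = 13
i=5: 13 = 10 + 3 (b=10); 10→11: 11 + 3 = 14; 14−1 = 13

13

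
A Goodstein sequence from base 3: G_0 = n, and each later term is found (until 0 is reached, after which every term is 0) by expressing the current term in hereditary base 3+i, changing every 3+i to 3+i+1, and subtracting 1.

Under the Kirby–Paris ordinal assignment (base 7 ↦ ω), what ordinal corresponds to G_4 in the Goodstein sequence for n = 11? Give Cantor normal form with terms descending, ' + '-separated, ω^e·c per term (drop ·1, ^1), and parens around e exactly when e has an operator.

step 0: 11 = 3^2 + 2; sub 4 for 3: 4^2 + 2; = 18; G_1 = 18−1 = 17
step 1: 17 = 4^2 + 1; sub 5 for 4: 5^2 + 1; = 26; G_2 = 26−1 = 25
step 2: 25 = 5^2; sub 6 for 5: 6^2; = 36; G_3 = 36−1 = 35
step 3: 35 = 5·6 + 5; sub 7 for 6: 5·7 + 5; = 40; G_4 = 40−1 = 39

ω·5 + 4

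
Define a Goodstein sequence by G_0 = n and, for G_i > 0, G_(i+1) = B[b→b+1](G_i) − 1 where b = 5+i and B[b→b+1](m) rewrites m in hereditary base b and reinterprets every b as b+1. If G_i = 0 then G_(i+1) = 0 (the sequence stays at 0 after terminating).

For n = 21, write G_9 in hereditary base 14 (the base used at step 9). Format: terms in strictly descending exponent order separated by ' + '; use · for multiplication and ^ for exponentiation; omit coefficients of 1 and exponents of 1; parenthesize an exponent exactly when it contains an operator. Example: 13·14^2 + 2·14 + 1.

step 0: 21 = 4·5 + 1; sub 6 for 5: 4·6 + 1; = 25; G_1 = 25−1 = 24
step 1: 24 = 4·6; sub 7 for 6: 4·7; = 28; G_2 = 28−1 = 27
step 2: 27 = 3·7 + 6; sub 8 for 7: 3·8 + 6; = 30; G_3 = 30−1 = 29
step 3: 29 = 3·8 + 5; sub 9 for 8: 3·9 + 5; = 32; G_4 = 32−1 = 31
step 4: 31 = 3·9 + 4; sub 10 for 9: 3·10 + 4; = 34; G_5 = 34−1 = 33
step 5: 33 = 3·10 + 3; sub 11 for 10: 3·11 + 3; = 36; G_6 = 36−1 = 35
step 6: 35 = 3·11 + 2; sub 12 for 11: 3·12 + 2; = 38; G_7 = 38−1 = 37
step 7: 37 = 3·12 + 1; sub 13 for 12: 3·13 + 1; = 40; G_8 = 40−1 = 39
step 8: 39 = 3·13; sub 14 for 13: 3·14; = 42; G_9 = 42−1 = 41

2·14 + 13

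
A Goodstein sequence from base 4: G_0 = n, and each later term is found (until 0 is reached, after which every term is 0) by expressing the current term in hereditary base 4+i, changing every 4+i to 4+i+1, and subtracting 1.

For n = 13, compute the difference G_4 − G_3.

1

[0] 13 ≡ 3·4 + 1 (base 4). Lift 5: 16. −1: 15.
[1] 15 ≡ 3·5 (base 5). Lift 6: 18. −1: 17.
[2] 17 ≡ 2·6 + 5 (base 6). Lift 7: 19. −1: 18.
[3] 18 ≡ 2·7 + 4 (base 7). Lift 8: 20. −1: 19.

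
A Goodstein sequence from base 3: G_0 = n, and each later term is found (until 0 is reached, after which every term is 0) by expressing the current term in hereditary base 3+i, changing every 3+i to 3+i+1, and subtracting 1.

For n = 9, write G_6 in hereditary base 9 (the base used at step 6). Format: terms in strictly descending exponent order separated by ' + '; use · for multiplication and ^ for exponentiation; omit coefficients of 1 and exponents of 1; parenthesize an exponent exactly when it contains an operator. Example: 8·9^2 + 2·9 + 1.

2·9 + 6

(0) 9|_3 = 3^2 ↦ 4^2|_4 = 16 ⇒ 15
(1) 15|_4 = 3·4 + 3 ↦ 3·5 + 3|_5 = 18 ⇒ 17
(2) 17|_5 = 3·5 + 2 ↦ 3·6 + 2|_6 = 20 ⇒ 19
(3) 19|_6 = 3·6 + 1 ↦ 3·7 + 1|_7 = 22 ⇒ 21
(4) 21|_7 = 3·7 ↦ 3·8|_8 = 24 ⇒ 23
(5) 23|_8 = 2·8 + 7 ↦ 2·9 + 7|_9 = 25 ⇒ 24
(6) 24|_9 = 2·9 + 6 ↦ 2·10 + 6|_10 = 26 ⇒ 25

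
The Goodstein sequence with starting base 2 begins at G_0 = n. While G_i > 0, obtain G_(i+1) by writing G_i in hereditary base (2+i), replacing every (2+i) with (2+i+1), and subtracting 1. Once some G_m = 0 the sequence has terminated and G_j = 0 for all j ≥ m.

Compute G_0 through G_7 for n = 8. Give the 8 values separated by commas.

8, 80, 553, 6310, 93395, 1647195, 33554571, 774841151

G_0 = 8. HB_2(8) = 2^(2 + 1). Bump = 81. G_1 = 80.
G_1 = 80. HB_3(80) = 2·3^3 + 2·3^2 + 2·3 + 2. Bump = 554. G_2 = 553.
G_2 = 553. HB_4(553) = 2·4^4 + 2·4^2 + 2·4 + 1. Bump = 6311. G_3 = 6310.
G_3 = 6310. HB_5(6310) = 2·5^5 + 2·5^2 + 2·5. Bump = 93396. G_4 = 93395.
G_4 = 93395. HB_6(93395) = 2·6^6 + 2·6^2 + 6 + 5. Bump = 1647196. G_5 = 1647195.
G_5 = 1647195. HB_7(1647195) = 2·7^7 + 2·7^2 + 7 + 4. Bump = 33554572. G_6 = 33554571.
G_6 = 33554571. HB_8(33554571) = 2·8^8 + 2·8^2 + 8 + 3. Bump = 774841152. G_7 = 774841151.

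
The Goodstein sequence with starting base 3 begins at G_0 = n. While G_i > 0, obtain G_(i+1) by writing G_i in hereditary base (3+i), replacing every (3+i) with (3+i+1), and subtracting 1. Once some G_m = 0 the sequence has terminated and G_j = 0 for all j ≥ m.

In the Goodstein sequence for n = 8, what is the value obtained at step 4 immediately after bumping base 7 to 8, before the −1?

G_0=8  [base 3] 2·3 + 2  →[3↦4]→  2·4 + 2 = 10  −1 ⇒ G_1=9
G_1=9  [base 4] 2·4 + 1  →[4↦5]→  2·5 + 1 = 11  −1 ⇒ G_2=10
G_2=10  [base 5] 2·5  →[5↦6]→  2·6 = 12  −1 ⇒ G_3=11
G_3=11  [base 6] 6 + 5  →[6↦7]→  7 + 5 = 12  −1 ⇒ G_4=11
G_4=11  [base 7] 7 + 4  →[7↦8]→  8 + 4 = 12  −1 ⇒ G_5=11

12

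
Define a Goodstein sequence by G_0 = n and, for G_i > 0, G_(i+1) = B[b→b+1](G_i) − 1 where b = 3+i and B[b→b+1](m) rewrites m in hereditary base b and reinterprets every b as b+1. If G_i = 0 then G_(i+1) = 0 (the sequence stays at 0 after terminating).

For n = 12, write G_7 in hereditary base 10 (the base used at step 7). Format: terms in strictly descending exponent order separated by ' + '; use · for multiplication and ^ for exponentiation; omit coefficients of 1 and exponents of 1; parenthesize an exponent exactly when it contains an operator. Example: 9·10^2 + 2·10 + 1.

base 3: 12 = 3^2 + 3; at 4: 4^2 + 4 = 20; next = 19
base 4: 19 = 4^2 + 3; at 5: 5^2 + 3 = 28; next = 27
base 5: 27 = 5^2 + 2; at 6: 6^2 + 2 = 38; next = 37
base 6: 37 = 6^2 + 1; at 7: 7^2 + 1 = 50; next = 49
base 7: 49 = 7^2; at 8: 8^2 = 64; next = 63
base 8: 63 = 7·8 + 7; at 9: 7·9 + 7 = 70; next = 69
base 9: 69 = 7·9 + 6; at 10: 7·10 + 6 = 76; next = 75
base 10: 75 = 7·10 + 5; at 11: 7·11 + 5 = 82; next = 81

7·10 + 5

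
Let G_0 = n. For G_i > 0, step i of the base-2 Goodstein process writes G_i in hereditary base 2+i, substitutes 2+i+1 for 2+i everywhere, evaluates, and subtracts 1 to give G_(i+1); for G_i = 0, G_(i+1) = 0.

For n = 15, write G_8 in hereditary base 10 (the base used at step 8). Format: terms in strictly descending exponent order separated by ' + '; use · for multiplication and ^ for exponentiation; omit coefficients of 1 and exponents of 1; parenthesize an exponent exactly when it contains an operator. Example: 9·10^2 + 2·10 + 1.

10^(10 + 1) + 7·10^7 + 7·10^6 + 7·10^5 + 7·10^4 + 7·10^3 + 7·10^2 + 7·10 + 5

i=0: 15 = 2^(2 + 1) + 2^2 + 2 + 1 (b=2); 2→3: 3^(3 + 1) + 3^3 + 3 + 1 = 112; 112−1 = 111
i=1: 111 = 3^(3 + 1) + 3^3 + 3 (b=3); 3→4: 4^(4 + 1) + 4^4 + 4 = 1284; 1284−1 = 1283
i=2: 1283 = 4^(4 + 1) + 4^4 + 3 (b=4); 4→5: 5^(5 + 1) + 5^5 + 3 = 18753; 18753−1 = 18752
i=3: 18752 = 5^(5 + 1) + 5^5 + 2 (b=5); 5→6: 6^(6 + 1) + 6^6 + 2 = 326594; 326594−1 = 326593
i=4: 326593 = 6^(6 + 1) + 6^6 + 1 (b=6); 6→7: 7^(7 + 1) + 7^7 + 1 = 6588345; 6588345−1 = 6588344
i=5: 6588344 = 7^(7 + 1) + 7^7 (b=7); 7→8: 8^(8 + 1) + 8^8 = 150994944; 150994944−1 = 150994943
i=6: 150994943 = 8^(8 + 1) + 7·8^7 + 7·8^6 + 7·8^5 + 7·8^4 + 7·8^3 + 7·8^2 + 7·8 + 7 (b=8); 8→9: 9^(9 + 1) + 7·9^7 + 7·9^6 + 7·9^5 + 7·9^4 + 7·9^3 + 7·9^2 + 7·9 + 7 = 3524450281; 3524450281−1 = 3524450280
i=7: 3524450280 = 9^(9 + 1) + 7·9^7 + 7·9^6 + 7·9^5 + 7·9^4 + 7·9^3 + 7·9^2 + 7·9 + 6 (b=9); 9→10: 10^(10 + 1) + 7·10^7 + 7·10^6 + 7·10^5 + 7·10^4 + 7·10^3 + 7·10^2 + 7·10 + 6 = 100077777776; 100077777776−1 = 100077777775
i=8: 100077777775 = 10^(10 + 1) + 7·10^7 + 7·10^6 + 7·10^5 + 7·10^4 + 7·10^3 + 7·10^2 + 7·10 + 5 (b=10); 10→11: 11^(11 + 1) + 7·11^7 + 7·11^6 + 7·11^5 + 7·11^4 + 7·11^3 + 7·11^2 + 7·11 + 5 = 3138578427935; 3138578427935−1 = 3138578427934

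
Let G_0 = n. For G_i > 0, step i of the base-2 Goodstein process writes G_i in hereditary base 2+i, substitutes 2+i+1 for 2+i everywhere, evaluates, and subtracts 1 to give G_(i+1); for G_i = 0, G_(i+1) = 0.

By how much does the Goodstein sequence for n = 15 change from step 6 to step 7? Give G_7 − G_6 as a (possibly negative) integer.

[0] 15 ≡ 2^(2 + 1) + 2^2 + 2 + 1 (base 2). Lift 3: 112. −1: 111.
[1] 111 ≡ 3^(3 + 1) + 3^3 + 3 (base 3). Lift 4: 1284. −1: 1283.
[2] 1283 ≡ 4^(4 + 1) + 4^4 + 3 (base 4). Lift 5: 18753. −1: 18752.
[3] 18752 ≡ 5^(5 + 1) + 5^5 + 2 (base 5). Lift 6: 326594. −1: 326593.
[4] 326593 ≡ 6^(6 + 1) + 6^6 + 1 (base 6). Lift 7: 6588345. −1: 6588344.
[5] 6588344 ≡ 7^(7 + 1) + 7^7 (base 7). Lift 8: 150994944. −1: 150994943.
[6] 150994943 ≡ 8^(8 + 1) + 7·8^7 + 7·8^6 + 7·8^5 + 7·8^4 + 7·8^3 + 7·8^2 + 7·8 + 7 (base 8). Lift 9: 3524450281. −1: 3524450280.

3373455337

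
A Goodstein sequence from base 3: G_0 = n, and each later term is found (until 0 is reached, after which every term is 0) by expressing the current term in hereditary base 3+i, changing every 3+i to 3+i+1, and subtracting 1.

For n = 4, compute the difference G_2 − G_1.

0

step 0: 4 = 3 + 1; sub 4 for 3: 4 + 1; = 5; G_1 = 5−1 = 4
step 1: 4 = 4; sub 5 for 4: 5; = 5; G_2 = 5−1 = 4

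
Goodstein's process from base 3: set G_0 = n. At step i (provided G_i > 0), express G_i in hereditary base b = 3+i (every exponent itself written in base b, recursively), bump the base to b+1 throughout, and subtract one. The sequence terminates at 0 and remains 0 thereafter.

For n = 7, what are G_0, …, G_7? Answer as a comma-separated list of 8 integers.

G_0=7  [base 3] 2·3 + 1  →[3↦4]→  2·4 + 1 = 9  −1 ⇒ G_1=8
G_1=8  [base 4] 2·4  →[4↦5]→  2·5 = 10  −1 ⇒ G_2=9
G_2=9  [base 5] 5 + 4  →[5↦6]→  6 + 4 = 10  −1 ⇒ G_3=9
G_3=9  [base 6] 6 + 3  →[6↦7]→  7 + 3 = 10  −1 ⇒ G_4=9
G_4=9  [base 7] 7 + 2  →[7↦8]→  8 + 2 = 10  −1 ⇒ G_5=9
G_5=9  [base 8] 8 + 1  →[8↦9]→  9 + 1 = 10  −1 ⇒ G_6=9
G_6=9  [base 9] 9  →[9↦10]→  10 = 10  −1 ⇒ G_7=9

7, 8, 9, 9, 9, 9, 9, 9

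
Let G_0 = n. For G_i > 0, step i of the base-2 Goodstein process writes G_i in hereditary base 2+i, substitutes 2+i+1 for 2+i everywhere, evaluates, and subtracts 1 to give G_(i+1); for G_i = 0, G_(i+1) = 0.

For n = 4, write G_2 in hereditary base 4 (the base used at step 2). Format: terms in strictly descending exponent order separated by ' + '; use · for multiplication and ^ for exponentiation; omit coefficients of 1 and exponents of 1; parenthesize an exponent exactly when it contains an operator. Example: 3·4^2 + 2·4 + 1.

G_0 = 4. HB_2(4) = 2^2. Bump = 27. G_1 = 26.
G_1 = 26. HB_3(26) = 2·3^2 + 2·3 + 2. Bump = 42. G_2 = 41.
G_2 = 41. HB_4(41) = 2·4^2 + 2·4 + 1. Bump = 61. G_3 = 60.

2·4^2 + 2·4 + 1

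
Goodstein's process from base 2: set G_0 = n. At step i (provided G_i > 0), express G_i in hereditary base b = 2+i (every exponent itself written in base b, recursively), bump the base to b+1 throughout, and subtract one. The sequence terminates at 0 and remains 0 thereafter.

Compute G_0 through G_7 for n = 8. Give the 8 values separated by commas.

step 0: 8 = 2^(2 + 1); sub 3 for 2: 3^(3 + 1); = 81; G_1 = 81−1 = 80
step 1: 80 = 2·3^3 + 2·3^2 + 2·3 + 2; sub 4 for 3: 2·4^4 + 2·4^2 + 2·4 + 2; = 554; G_2 = 554−1 = 553
step 2: 553 = 2·4^4 + 2·4^2 + 2·4 + 1; sub 5 for 4: 2·5^5 + 2·5^2 + 2·5 + 1; = 6311; G_3 = 6311−1 = 6310
step 3: 6310 = 2·5^5 + 2·5^2 + 2·5; sub 6 for 5: 2·6^6 + 2·6^2 + 2·6; = 93396; G_4 = 93396−1 = 93395
step 4: 93395 = 2·6^6 + 2·6^2 + 6 + 5; sub 7 for 6: 2·7^7 + 2·7^2 + 7 + 5; = 1647196; G_5 = 1647196−1 = 1647195
step 5: 1647195 = 2·7^7 + 2·7^2 + 7 + 4; sub 8 for 7: 2·8^8 + 2·8^2 + 8 + 4; = 33554572; G_6 = 33554572−1 = 33554571
step 6: 33554571 = 2·8^8 + 2·8^2 + 8 + 3; sub 9 for 8: 2·9^9 + 2·9^2 + 9 + 3; = 774841152; G_7 = 774841152−1 = 774841151

8, 80, 553, 6310, 93395, 1647195, 33554571, 774841151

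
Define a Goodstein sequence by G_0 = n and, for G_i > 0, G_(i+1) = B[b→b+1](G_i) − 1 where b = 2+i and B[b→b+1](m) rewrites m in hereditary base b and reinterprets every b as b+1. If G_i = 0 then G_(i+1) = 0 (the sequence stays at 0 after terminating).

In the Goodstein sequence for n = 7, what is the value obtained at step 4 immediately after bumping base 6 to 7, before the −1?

[0] 7 ≡ 2^2 + 2 + 1 (base 2). Lift 3: 31. −1: 30.
[1] 30 ≡ 3^3 + 3 (base 3). Lift 4: 260. −1: 259.
[2] 259 ≡ 4^4 + 3 (base 4). Lift 5: 3128. −1: 3127.
[3] 3127 ≡ 5^5 + 2 (base 5). Lift 6: 46658. −1: 46657.

823544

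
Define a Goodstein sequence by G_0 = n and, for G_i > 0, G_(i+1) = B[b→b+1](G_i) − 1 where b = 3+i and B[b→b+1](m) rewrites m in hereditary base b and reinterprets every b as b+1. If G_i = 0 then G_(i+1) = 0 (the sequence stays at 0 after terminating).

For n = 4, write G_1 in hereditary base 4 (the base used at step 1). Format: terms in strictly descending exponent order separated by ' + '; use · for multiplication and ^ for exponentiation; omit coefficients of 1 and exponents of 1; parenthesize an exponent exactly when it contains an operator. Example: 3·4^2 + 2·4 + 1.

i=0: 4 = 3 + 1 (b=3); 3→4: 4 + 1 = 5; 5−1 = 4
i=1: 4 = 4 (b=4); 4→5: 5 = 5; 5−1 = 4

4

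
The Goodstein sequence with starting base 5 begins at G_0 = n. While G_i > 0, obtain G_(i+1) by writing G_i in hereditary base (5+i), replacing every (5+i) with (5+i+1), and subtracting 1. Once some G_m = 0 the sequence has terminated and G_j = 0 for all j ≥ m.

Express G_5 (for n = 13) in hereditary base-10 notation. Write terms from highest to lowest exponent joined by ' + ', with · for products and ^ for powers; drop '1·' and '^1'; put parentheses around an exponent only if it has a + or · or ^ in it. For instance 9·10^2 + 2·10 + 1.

10 + 7

(0) 13|_5 = 2·5 + 3 ↦ 2·6 + 3|_6 = 15 ⇒ 14
(1) 14|_6 = 2·6 + 2 ↦ 2·7 + 2|_7 = 16 ⇒ 15
(2) 15|_7 = 2·7 + 1 ↦ 2·8 + 1|_8 = 17 ⇒ 16
(3) 16|_8 = 2·8 ↦ 2·9|_9 = 18 ⇒ 17
(4) 17|_9 = 9 + 8 ↦ 10 + 8|_10 = 18 ⇒ 17
(5) 17|_10 = 10 + 7 ↦ 11 + 7|_11 = 18 ⇒ 17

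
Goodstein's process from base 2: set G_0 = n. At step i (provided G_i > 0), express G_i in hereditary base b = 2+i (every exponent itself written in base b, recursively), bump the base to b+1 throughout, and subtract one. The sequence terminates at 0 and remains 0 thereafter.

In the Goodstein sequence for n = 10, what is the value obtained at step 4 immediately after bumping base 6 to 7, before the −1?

[0] 10 ≡ 2^(2 + 1) + 2 (base 2). Lift 3: 84. −1: 83.
[1] 83 ≡ 3^(3 + 1) + 2 (base 3). Lift 4: 1026. −1: 1025.
[2] 1025 ≡ 4^(4 + 1) + 1 (base 4). Lift 5: 15626. −1: 15625.
[3] 15625 ≡ 5^(5 + 1) (base 5). Lift 6: 279936. −1: 279935.
[4] 279935 ≡ 5·6^6 + 5·6^5 + 5·6^4 + 5·6^3 + 5·6^2 + 5·6 + 5 (base 6). Lift 7: 4215755. −1: 4215754.

4215755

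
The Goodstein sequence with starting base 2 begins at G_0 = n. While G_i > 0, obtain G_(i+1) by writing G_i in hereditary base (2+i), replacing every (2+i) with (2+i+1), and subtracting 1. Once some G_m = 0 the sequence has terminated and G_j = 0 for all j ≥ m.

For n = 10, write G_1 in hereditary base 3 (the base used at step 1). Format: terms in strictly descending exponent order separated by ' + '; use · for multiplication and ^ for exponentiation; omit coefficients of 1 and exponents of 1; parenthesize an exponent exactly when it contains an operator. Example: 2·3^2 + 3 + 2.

3^(3 + 1) + 2

[0] 10 ≡ 2^(2 + 1) + 2 (base 2). Lift 3: 84. −1: 83.
[1] 83 ≡ 3^(3 + 1) + 2 (base 3). Lift 4: 1026. −1: 1025.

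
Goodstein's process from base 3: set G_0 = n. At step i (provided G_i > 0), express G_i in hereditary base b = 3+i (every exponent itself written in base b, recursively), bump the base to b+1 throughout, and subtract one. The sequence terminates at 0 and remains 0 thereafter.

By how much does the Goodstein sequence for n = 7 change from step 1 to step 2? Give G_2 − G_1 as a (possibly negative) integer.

G_0=7  [base 3] 2·3 + 1  →[3↦4]→  2·4 + 1 = 9  −1 ⇒ G_1=8
G_1=8  [base 4] 2·4  →[4↦5]→  2·5 = 10  −1 ⇒ G_2=9

1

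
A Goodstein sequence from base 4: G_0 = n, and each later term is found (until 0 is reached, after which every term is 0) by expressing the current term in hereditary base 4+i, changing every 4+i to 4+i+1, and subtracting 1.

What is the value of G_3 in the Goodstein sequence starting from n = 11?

G_0 = 11. HB_4(11) = 2·4 + 3. Bump = 13. G_1 = 12.
G_1 = 12. HB_5(12) = 2·5 + 2. Bump = 14. G_2 = 13.
G_2 = 13. HB_6(13) = 2·6 + 1. Bump = 15. G_3 = 14.

14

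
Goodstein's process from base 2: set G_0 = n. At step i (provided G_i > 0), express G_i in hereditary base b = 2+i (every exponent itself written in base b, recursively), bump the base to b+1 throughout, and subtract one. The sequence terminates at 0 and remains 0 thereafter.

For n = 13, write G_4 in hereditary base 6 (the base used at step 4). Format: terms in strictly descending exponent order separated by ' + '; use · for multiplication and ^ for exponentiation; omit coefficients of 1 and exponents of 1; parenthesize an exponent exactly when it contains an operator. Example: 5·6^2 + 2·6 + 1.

step 0: 13 = 2^(2 + 1) + 2^2 + 1; sub 3 for 2: 3^(3 + 1) + 3^3 + 1; = 109; G_1 = 109−1 = 108
step 1: 108 = 3^(3 + 1) + 3^3; sub 4 for 3: 4^(4 + 1) + 4^4; = 1280; G_2 = 1280−1 = 1279
step 2: 1279 = 4^(4 + 1) + 3·4^3 + 3·4^2 + 3·4 + 3; sub 5 for 4: 5^(5 + 1) + 3·5^3 + 3·5^2 + 3·5 + 3; = 16093; G_3 = 16093−1 = 16092
step 3: 16092 = 5^(5 + 1) + 3·5^3 + 3·5^2 + 3·5 + 2; sub 6 for 5: 6^(6 + 1) + 3·6^3 + 3·6^2 + 3·6 + 2; = 280712; G_4 = 280712−1 = 280711
step 4: 280711 = 6^(6 + 1) + 3·6^3 + 3·6^2 + 3·6 + 1; sub 7 for 6: 7^(7 + 1) + 3·7^3 + 3·7^2 + 3·7 + 1; = 5765999; G_5 = 5765999−1 = 5765998

6^(6 + 1) + 3·6^3 + 3·6^2 + 3·6 + 1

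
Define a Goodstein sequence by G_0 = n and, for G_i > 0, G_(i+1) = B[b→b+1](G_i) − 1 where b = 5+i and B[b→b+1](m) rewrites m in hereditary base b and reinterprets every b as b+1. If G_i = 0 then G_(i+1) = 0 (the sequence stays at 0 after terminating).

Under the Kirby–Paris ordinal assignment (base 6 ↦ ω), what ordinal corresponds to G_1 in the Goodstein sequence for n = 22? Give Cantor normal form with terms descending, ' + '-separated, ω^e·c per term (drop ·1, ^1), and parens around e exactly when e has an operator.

ω·4 + 1

G_0 = 22. HB_5(22) = 4·5 + 2. Bump = 26. G_1 = 25.
G_1 = 25. HB_6(25) = 4·6 + 1. Bump = 29. G_2 = 28.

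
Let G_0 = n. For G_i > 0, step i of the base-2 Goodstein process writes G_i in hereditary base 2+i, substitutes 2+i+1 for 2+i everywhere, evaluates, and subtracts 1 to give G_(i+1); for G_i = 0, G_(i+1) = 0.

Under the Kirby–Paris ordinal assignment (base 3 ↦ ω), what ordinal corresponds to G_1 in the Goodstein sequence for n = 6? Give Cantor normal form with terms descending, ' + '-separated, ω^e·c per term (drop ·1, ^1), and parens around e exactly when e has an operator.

i=0: 6 = 2^2 + 2 (b=2); 2→3: 3^3 + 3 = 30; 30−1 = 29
i=1: 29 = 3^3 + 2 (b=3); 3→4: 4^4 + 2 = 258; 258−1 = 257

ω^ω + 2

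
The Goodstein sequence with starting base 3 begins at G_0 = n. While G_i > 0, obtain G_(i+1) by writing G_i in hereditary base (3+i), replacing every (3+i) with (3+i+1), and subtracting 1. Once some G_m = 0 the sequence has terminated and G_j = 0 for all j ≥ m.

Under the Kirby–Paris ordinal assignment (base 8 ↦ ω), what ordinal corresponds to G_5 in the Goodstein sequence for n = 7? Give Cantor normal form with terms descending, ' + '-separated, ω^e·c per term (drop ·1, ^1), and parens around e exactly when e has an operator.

ω + 1

G_0 = 7. HB_3(7) = 2·3 + 1. Bump = 9. G_1 = 8.
G_1 = 8. HB_4(8) = 2·4. Bump = 10. G_2 = 9.
G_2 = 9. HB_5(9) = 5 + 4. Bump = 10. G_3 = 9.
G_3 = 9. HB_6(9) = 6 + 3. Bump = 10. G_4 = 9.
G_4 = 9. HB_7(9) = 7 + 2. Bump = 10. G_5 = 9.
G_5 = 9. HB_8(9) = 8 + 1. Bump = 10. G_6 = 9.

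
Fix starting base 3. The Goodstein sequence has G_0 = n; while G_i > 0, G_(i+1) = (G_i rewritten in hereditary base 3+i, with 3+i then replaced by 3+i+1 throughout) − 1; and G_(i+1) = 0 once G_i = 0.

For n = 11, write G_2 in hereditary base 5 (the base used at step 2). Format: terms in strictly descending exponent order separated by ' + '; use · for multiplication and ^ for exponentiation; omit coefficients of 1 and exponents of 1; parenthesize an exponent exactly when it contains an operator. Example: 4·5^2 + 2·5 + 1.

[0] 11 ≡ 3^2 + 2 (base 3). Lift 4: 18. −1: 17.
[1] 17 ≡ 4^2 + 1 (base 4). Lift 5: 26. −1: 25.

5^2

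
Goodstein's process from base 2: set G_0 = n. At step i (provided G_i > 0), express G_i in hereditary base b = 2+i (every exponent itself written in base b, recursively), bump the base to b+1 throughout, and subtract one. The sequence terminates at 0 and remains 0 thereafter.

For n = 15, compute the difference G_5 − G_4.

6261751

step 0: 15 = 2^(2 + 1) + 2^2 + 2 + 1; sub 3 for 2: 3^(3 + 1) + 3^3 + 3 + 1; = 112; G_1 = 112−1 = 111
step 1: 111 = 3^(3 + 1) + 3^3 + 3; sub 4 for 3: 4^(4 + 1) + 4^4 + 4; = 1284; G_2 = 1284−1 = 1283
step 2: 1283 = 4^(4 + 1) + 4^4 + 3; sub 5 for 4: 5^(5 + 1) + 5^5 + 3; = 18753; G_3 = 18753−1 = 18752
step 3: 18752 = 5^(5 + 1) + 5^5 + 2; sub 6 for 5: 6^(6 + 1) + 6^6 + 2; = 326594; G_4 = 326594−1 = 326593
step 4: 326593 = 6^(6 + 1) + 6^6 + 1; sub 7 for 6: 7^(7 + 1) + 7^7 + 1; = 6588345; G_5 = 6588345−1 = 6588344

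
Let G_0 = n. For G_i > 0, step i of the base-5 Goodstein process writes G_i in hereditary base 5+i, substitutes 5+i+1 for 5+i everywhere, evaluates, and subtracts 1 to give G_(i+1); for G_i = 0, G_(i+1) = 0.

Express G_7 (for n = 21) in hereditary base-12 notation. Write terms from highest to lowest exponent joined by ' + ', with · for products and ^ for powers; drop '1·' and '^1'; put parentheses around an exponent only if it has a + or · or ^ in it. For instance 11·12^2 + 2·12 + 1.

[0] 21 ≡ 4·5 + 1 (base 5). Lift 6: 25. −1: 24.
[1] 24 ≡ 4·6 (base 6). Lift 7: 28. −1: 27.
[2] 27 ≡ 3·7 + 6 (base 7). Lift 8: 30. −1: 29.
[3] 29 ≡ 3·8 + 5 (base 8). Lift 9: 32. −1: 31.
[4] 31 ≡ 3·9 + 4 (base 9). Lift 10: 34. −1: 33.
[5] 33 ≡ 3·10 + 3 (base 10). Lift 11: 36. −1: 35.
[6] 35 ≡ 3·11 + 2 (base 11). Lift 12: 38. −1: 37.

3·12 + 1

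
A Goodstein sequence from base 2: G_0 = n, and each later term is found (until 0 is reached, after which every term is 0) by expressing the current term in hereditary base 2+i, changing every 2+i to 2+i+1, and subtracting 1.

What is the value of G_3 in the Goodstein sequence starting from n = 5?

5 —HB2→ 2^2 + 1 —bump→ 3^3 + 1 = 28 —(−1)→ 27
27 —HB3→ 3^3 —bump→ 4^4 = 256 —(−1)→ 255
255 —HB4→ 3·4^3 + 3·4^2 + 3·4 + 3 —bump→ 3·5^3 + 3·5^2 + 3·5 + 3 = 468 —(−1)→ 467
467 —HB5→ 3·5^3 + 3·5^2 + 3·5 + 2 —bump→ 3·6^3 + 3·6^2 + 3·6 + 2 = 776 —(−1)→ 775

467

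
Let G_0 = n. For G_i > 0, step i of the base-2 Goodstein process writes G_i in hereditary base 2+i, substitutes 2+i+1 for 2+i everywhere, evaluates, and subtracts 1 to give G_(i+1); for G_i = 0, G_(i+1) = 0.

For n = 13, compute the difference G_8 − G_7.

step 0: 13 = 2^(2 + 1) + 2^2 + 1; sub 3 for 2: 3^(3 + 1) + 3^3 + 1; = 109; G_1 = 109−1 = 108
step 1: 108 = 3^(3 + 1) + 3^3; sub 4 for 3: 4^(4 + 1) + 4^4; = 1280; G_2 = 1280−1 = 1279
step 2: 1279 = 4^(4 + 1) + 3·4^3 + 3·4^2 + 3·4 + 3; sub 5 for 4: 5^(5 + 1) + 3·5^3 + 3·5^2 + 3·5 + 3; = 16093; G_3 = 16093−1 = 16092
step 3: 16092 = 5^(5 + 1) + 3·5^3 + 3·5^2 + 3·5 + 2; sub 6 for 5: 6^(6 + 1) + 3·6^3 + 3·6^2 + 3·6 + 2; = 280712; G_4 = 280712−1 = 280711
step 4: 280711 = 6^(6 + 1) + 3·6^3 + 3·6^2 + 3·6 + 1; sub 7 for 6: 7^(7 + 1) + 3·7^3 + 3·7^2 + 3·7 + 1; = 5765999; G_5 = 5765999−1 = 5765998
step 5: 5765998 = 7^(7 + 1) + 3·7^3 + 3·7^2 + 3·7; sub 8 for 7: 8^(8 + 1) + 3·8^3 + 3·8^2 + 3·8; = 134219480; G_6 = 134219480−1 = 134219479
step 6: 134219479 = 8^(8 + 1) + 3·8^3 + 3·8^2 + 2·8 + 7; sub 9 for 8: 9^(9 + 1) + 3·9^3 + 3·9^2 + 2·9 + 7; = 3486786856; G_7 = 3486786856−1 = 3486786855
step 7: 3486786855 = 9^(9 + 1) + 3·9^3 + 3·9^2 + 2·9 + 6; sub 10 for 9: 10^(10 + 1) + 3·10^3 + 3·10^2 + 2·10 + 6; = 100000003326; G_8 = 100000003326−1 = 100000003325

96513216470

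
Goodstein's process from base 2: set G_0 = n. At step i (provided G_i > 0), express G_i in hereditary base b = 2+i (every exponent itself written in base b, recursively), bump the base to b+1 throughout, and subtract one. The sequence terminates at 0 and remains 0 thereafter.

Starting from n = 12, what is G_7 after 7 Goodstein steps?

step 0: 12 = 2^(2 + 1) + 2^2; sub 3 for 2: 3^(3 + 1) + 3^3; = 108; G_1 = 108−1 = 107
step 1: 107 = 3^(3 + 1) + 2·3^2 + 2·3 + 2; sub 4 for 3: 4^(4 + 1) + 2·4^2 + 2·4 + 2; = 1066; G_2 = 1066−1 = 1065
step 2: 1065 = 4^(4 + 1) + 2·4^2 + 2·4 + 1; sub 5 for 4: 5^(5 + 1) + 2·5^2 + 2·5 + 1; = 15686; G_3 = 15686−1 = 15685
step 3: 15685 = 5^(5 + 1) + 2·5^2 + 2·5; sub 6 for 5: 6^(6 + 1) + 2·6^2 + 2·6; = 280020; G_4 = 280020−1 = 280019
step 4: 280019 = 6^(6 + 1) + 2·6^2 + 6 + 5; sub 7 for 6: 7^(7 + 1) + 2·7^2 + 7 + 5; = 5764911; G_5 = 5764911−1 = 5764910
step 5: 5764910 = 7^(7 + 1) + 2·7^2 + 7 + 4; sub 8 for 7: 8^(8 + 1) + 2·8^2 + 8 + 4; = 134217868; G_6 = 134217868−1 = 134217867
step 6: 134217867 = 8^(8 + 1) + 2·8^2 + 8 + 3; sub 9 for 8: 9^(9 + 1) + 2·9^2 + 9 + 3; = 3486784575; G_7 = 3486784575−1 = 3486784574

3486784574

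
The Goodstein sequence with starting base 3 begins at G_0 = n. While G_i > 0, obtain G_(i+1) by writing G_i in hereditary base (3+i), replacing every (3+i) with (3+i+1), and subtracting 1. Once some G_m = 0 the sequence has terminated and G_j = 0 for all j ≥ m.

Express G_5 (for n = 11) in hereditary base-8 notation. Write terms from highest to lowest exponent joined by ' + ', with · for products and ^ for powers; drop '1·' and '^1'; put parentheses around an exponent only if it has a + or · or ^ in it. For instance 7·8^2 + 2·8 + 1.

5·8 + 3

[0] 11 ≡ 3^2 + 2 (base 3). Lift 4: 18. −1: 17.
[1] 17 ≡ 4^2 + 1 (base 4). Lift 5: 26. −1: 25.
[2] 25 ≡ 5^2 (base 5). Lift 6: 36. −1: 35.
[3] 35 ≡ 5·6 + 5 (base 6). Lift 7: 40. −1: 39.
[4] 39 ≡ 5·7 + 4 (base 7). Lift 8: 44. −1: 43.
[5] 43 ≡ 5·8 + 3 (base 8). Lift 9: 48. −1: 47.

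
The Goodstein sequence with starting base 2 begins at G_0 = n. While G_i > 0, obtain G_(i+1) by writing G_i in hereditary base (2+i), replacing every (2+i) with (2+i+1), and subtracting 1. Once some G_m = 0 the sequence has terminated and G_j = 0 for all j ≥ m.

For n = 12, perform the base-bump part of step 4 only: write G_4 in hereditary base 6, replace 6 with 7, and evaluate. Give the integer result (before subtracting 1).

i=0: 12 = 2^(2 + 1) + 2^2 (b=2); 2→3: 3^(3 + 1) + 3^3 = 108; 108−1 = 107
i=1: 107 = 3^(3 + 1) + 2·3^2 + 2·3 + 2 (b=3); 3→4: 4^(4 + 1) + 2·4^2 + 2·4 + 2 = 1066; 1066−1 = 1065
i=2: 1065 = 4^(4 + 1) + 2·4^2 + 2·4 + 1 (b=4); 4→5: 5^(5 + 1) + 2·5^2 + 2·5 + 1 = 15686; 15686−1 = 15685
i=3: 15685 = 5^(5 + 1) + 2·5^2 + 2·5 (b=5); 5→6: 6^(6 + 1) + 2·6^2 + 2·6 = 280020; 280020−1 = 280019
i=4: 280019 = 6^(6 + 1) + 2·6^2 + 6 + 5 (b=6); 6→7: 7^(7 + 1) + 2·7^2 + 7 + 5 = 5764911; 5764911−1 = 5764910

5764911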